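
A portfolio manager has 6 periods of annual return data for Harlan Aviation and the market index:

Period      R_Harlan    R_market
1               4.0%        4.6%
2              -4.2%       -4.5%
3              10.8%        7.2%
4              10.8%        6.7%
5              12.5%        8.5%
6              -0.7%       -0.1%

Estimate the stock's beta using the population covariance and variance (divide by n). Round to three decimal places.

1.339

Mean R_i = (4.0 − 4.2 + 10.8 + 10.8 + 12.5 − 0.7) / 6 = 5.5333%
Mean R_m = (4.6 − 4.5 + 7.2 + 6.7 + 8.5 − 0.1) / 6 = 3.7333%
Σ(R_i − R̄_i)(R_m − R̄_m) = 169.7933  ⇒  Cov = 169.7933 / 6 = 28.2989
Σ(R_m − R̄_m)² = 126.7733  ⇒  Var(R_m) = 126.7733 / 6 = 21.1289
β = Cov / Var(R_m) = 28.2989 / 21.1289 = 1.3393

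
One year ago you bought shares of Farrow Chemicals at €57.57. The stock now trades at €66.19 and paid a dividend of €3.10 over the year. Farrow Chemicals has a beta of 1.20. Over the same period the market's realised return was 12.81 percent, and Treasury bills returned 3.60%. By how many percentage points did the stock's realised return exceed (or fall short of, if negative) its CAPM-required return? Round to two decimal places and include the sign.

Realised HPR = (P1 + D1 − P0) / P0 = (66.19 + 3.10 − 57.57) / 57.57 = 11.72 / 57.57 = 20.3578%
MRP = 12.81% − 3.60% = 9.21%
CAPM required = R_f + β·MRP = 3.60% + 1.20 × 9.21% = 14.6520%
α = realised − required = 20.3578% − 14.6520% = +5.71%

+5.71%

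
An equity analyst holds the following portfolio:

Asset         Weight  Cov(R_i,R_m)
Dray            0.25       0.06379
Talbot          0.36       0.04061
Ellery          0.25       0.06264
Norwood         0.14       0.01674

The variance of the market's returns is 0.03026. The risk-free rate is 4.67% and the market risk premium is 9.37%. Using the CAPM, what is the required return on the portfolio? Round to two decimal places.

19.71%

β_Dray = 0.06379 / 0.03026 = 2.1081
β_Talbot = 0.04061 / 0.03026 = 1.3420
β_Ellery = 0.06264 / 0.03026 = 2.0701
β_Norwood = 0.01674 / 0.03026 = 0.5532
β_P = Σ w_i β_i = 0.25×2.1081 + 0.36×1.3420 + 0.25×2.0701 + 0.14×0.5532 = 1.6051
E(R_P) = R_f + β_P × MRP = 4.67% + 1.6051 × 9.37% = 19.71%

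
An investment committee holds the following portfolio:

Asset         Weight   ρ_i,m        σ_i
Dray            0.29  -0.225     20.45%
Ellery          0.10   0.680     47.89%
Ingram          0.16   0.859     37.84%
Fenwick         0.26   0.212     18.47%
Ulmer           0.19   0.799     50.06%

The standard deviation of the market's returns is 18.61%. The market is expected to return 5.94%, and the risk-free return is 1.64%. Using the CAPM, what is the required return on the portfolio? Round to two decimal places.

5.28%

β_Dray = -0.225 × 20.45% / 18.61% = -0.2472
β_Ellery = 0.680 × 47.89% / 18.61% = 1.7499
β_Ingram = 0.859 × 37.84% / 18.61% = 1.7466
β_Fenwick = 0.212 × 18.47% / 18.61% = 0.2104
β_Ulmer = 0.799 × 50.06% / 18.61% = 2.1493
β_P = Σ w_i β_i = 0.29×-0.2472 + 0.10×1.7499 + 0.16×1.7466 + 0.26×0.2104 + 0.19×2.1493 = 0.8458
MRP = 5.94% − 1.64% = 4.30%
E(R_P) = R_f + β_P × MRP = 1.64% + 0.8458 × 4.30% = 5.28%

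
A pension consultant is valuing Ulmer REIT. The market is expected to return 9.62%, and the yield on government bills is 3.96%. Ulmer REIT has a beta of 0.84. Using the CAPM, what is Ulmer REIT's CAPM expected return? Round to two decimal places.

8.71%

Market risk premium = E(R_m) − R_f = 9.62% − 3.96% = 5.66%
E(R) = R_f + β × MRP = 3.96% + 0.84 × 5.66% = 8.71%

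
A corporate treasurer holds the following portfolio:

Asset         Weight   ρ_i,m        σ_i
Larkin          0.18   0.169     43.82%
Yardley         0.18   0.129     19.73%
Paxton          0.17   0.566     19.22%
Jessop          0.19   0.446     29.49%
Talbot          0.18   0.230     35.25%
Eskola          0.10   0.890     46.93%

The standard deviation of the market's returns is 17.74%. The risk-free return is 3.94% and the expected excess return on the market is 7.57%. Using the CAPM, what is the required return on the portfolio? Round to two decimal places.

8.96%

β_Larkin = 0.169 × 43.82% / 17.74% = 0.4175
β_Yardley = 0.129 × 19.73% / 17.74% = 0.1435
β_Paxton = 0.566 × 19.22% / 17.74% = 0.6132
β_Jessop = 0.446 × 29.49% / 17.74% = 0.7414
β_Talbot = 0.230 × 35.25% / 17.74% = 0.4570
β_Eskola = 0.890 × 46.93% / 17.74% = 2.3544
β_P = Σ w_i β_i = 0.18×0.4175 + 0.18×0.1435 + 0.17×0.6132 + 0.19×0.7414 + 0.18×0.4570 + 0.10×2.3544 = 0.6638
E(R_P) = R_f + β_P × MRP = 3.94% + 0.6638 × 7.57% = 8.96%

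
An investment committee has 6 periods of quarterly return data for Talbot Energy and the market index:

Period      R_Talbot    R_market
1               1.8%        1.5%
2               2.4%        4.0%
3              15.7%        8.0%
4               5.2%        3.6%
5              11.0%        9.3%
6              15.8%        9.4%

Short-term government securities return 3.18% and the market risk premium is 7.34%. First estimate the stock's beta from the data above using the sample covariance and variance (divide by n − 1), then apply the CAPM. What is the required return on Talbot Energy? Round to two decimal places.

Mean R_i = (1.8 + 2.4 + 15.7 + 5.2 + 11.0 + 15.8) / 6 = 8.6500%
Mean R_m = (1.5 + 4.0 + 8.0 + 3.6 + 9.3 + 9.4) / 6 = 5.9667%
Σ(R_i − R̄_i)(R_m − R̄_m) = 97.7700  ⇒  Cov = 97.7700 / 5 = 19.5540
Σ(R_m − R̄_m)² = 56.4533  ⇒  Var(R_m) = 56.4533 / 5 = 11.2907
β = Cov / Var(R_m) = 19.5540 / 11.2907 = 1.7319
E(R) = R_f + β × MRP = 3.18% + 1.7319 × 7.34% = 15.89%

15.89%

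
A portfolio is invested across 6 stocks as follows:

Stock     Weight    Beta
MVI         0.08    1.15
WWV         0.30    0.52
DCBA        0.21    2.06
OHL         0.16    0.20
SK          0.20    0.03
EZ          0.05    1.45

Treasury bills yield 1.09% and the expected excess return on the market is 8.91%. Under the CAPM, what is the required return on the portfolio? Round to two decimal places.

β_P = Σ w_i β_i = 0.08×1.15 + 0.30×0.52 + 0.21×2.06 + 0.16×0.20 + 0.20×0.03 + 0.05×1.45 = 0.7911
E(R_P) = R_f + β_P × MRP = 1.09% + 0.7911 × 8.91% = 8.14%

8.14%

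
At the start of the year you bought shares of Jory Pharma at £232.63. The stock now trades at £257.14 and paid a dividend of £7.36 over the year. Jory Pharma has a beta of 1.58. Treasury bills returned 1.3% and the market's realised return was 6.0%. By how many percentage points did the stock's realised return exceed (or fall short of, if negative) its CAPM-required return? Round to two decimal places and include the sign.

+4.97%

Realised HPR = (P1 + D1 − P0) / P0 = (257.14 + 7.36 − 232.63) / 232.63 = 31.87 / 232.63 = 13.6999%
MRP = 6.0% − 1.3% = 4.70%
CAPM required = R_f + β·MRP = 1.3% + 1.58 × 4.7% = 8.7260%
α = realised − required = 13.6999% − 8.7260% = +4.97%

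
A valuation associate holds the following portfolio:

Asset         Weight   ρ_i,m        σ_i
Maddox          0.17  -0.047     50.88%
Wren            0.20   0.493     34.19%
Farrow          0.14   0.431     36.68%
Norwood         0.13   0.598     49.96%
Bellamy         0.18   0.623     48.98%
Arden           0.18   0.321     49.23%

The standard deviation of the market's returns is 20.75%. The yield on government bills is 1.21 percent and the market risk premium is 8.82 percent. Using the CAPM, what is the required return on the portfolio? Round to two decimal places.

8.61%

β_Maddox = -0.047 × 50.88% / 20.75% = -0.1152
β_Wren = 0.493 × 34.19% / 20.75% = 0.8123
β_Farrow = 0.431 × 36.68% / 20.75% = 0.7619
β_Norwood = 0.598 × 49.96% / 20.75% = 1.4398
β_Bellamy = 0.623 × 48.98% / 20.75% = 1.4706
β_Arden = 0.321 × 49.23% / 20.75% = 0.7616
β_P = Σ w_i β_i = 0.17×-0.1152 + 0.20×0.8123 + 0.14×0.7619 + 0.13×1.4398 + 0.18×1.4706 + 0.18×0.7616 = 0.8385
E(R_P) = R_f + β_P × MRP = 1.21% + 0.8385 × 8.82% = 8.61%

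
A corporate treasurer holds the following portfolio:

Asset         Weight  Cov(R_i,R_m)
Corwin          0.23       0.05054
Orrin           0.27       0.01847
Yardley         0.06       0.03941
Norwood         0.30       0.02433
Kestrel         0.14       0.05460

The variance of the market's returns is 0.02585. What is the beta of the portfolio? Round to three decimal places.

β_Corwin = 0.05054 / 0.02585 = 1.9551
β_Orrin = 0.01847 / 0.02585 = 0.7145
β_Yardley = 0.03941 / 0.02585 = 1.5246
β_Norwood = 0.02433 / 0.02585 = 0.9412
β_Kestrel = 0.05460 / 0.02585 = 2.1122
β_P = Σ w_i β_i = 0.23×1.9551 + 0.27×0.7145 + 0.06×1.5246 + 0.30×0.9412 + 0.14×2.1122 = 1.3121

1.312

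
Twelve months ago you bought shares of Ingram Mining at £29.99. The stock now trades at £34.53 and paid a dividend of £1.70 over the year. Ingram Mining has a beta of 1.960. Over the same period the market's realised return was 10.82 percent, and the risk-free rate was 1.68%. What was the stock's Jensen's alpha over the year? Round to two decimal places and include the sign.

Realised HPR = (P1 + D1 − P0) / P0 = (34.53 + 1.70 − 29.99) / 29.99 = 6.24 / 29.99 = 20.8069%
MRP = 10.82% − 1.68% = 9.14%
CAPM required = R_f + β·MRP = 1.68% + 1.960 × 9.14% = 19.59440%
α = realised − required = 20.8069% − 19.59440% = +1.21%

+1.21%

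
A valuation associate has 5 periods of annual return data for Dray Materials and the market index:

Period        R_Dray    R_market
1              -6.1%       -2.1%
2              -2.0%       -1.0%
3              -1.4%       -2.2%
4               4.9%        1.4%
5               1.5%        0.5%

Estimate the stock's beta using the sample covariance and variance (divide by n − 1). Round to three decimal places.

2.305

Mean R_i = (-6.1 − 2.0 − 1.4 + 4.9 + 1.5) / 5 = -0.6200%
Mean R_m = (-2.1 − 1.0 − 2.2 + 1.4 + 0.5) / 5 = -0.6800%
Σ(R_i − R̄_i)(R_m − R̄_m) = 23.3920  ⇒  Cov = 23.3920 / 4 = 5.8480
Σ(R_m − R̄_m)² = 10.1480  ⇒  Var(R_m) = 10.1480 / 4 = 2.5370
β = Cov / Var(R_m) = 5.8480 / 2.5370 = 2.3051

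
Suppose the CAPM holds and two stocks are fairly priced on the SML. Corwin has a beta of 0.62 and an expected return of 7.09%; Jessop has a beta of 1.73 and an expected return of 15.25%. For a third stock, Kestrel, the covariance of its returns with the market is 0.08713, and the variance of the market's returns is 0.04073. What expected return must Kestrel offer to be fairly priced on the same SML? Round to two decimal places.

MRP = (15.25% − 7.09%) / (1.73 − 0.62) = 7.3514%
R_f = 7.09% − 0.62 × 7.3514% = 2.5321%
β_Kestrel = Cov / Var(R_m) = 0.08713 / 0.04073 = 2.1392
E(R_Kestrel) = R_f + β × MRP = 2.5321% + 2.1392 × 7.3514% = 18.26%

18.26%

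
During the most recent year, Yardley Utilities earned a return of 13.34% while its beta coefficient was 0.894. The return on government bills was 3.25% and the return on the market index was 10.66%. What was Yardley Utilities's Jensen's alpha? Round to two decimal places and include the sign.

Market excess return = 10.66% − 3.25% = 7.41%
CAPM benchmark = R_f + β(R_m − R_f) = 3.25% + 0.894 × 7.41% = 9.87454%
α = actual − benchmark = 13.34% − 9.87454% = +3.47%

+3.47%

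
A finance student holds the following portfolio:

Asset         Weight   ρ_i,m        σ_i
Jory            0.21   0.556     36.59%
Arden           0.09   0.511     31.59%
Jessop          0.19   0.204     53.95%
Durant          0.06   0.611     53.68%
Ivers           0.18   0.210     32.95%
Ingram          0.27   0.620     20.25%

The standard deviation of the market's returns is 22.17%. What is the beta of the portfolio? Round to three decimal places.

β_Jory = 0.556 × 36.59% / 22.17% = 0.9176
β_Arden = 0.511 × 31.59% / 22.17% = 0.7281
β_Jessop = 0.204 × 53.95% / 22.17% = 0.4964
β_Durant = 0.611 × 53.68% / 22.17% = 1.4794
β_Ivers = 0.210 × 32.95% / 22.17% = 0.3121
β_Ingram = 0.620 × 20.25% / 22.17% = 0.5663
β_P = Σ w_i β_i = 0.21×0.9176 + 0.09×0.7281 + 0.19×0.4964 + 0.06×1.4794 + 0.18×0.3121 + 0.27×0.5663 = 0.6504

0.650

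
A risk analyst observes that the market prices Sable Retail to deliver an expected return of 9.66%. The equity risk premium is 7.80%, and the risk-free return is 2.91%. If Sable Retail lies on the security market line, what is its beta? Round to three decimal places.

0.865

β = (E(R) − R_f) / MRP = (9.66% − 2.91%) / 7.80% = 6.75% / 7.80% = 0.865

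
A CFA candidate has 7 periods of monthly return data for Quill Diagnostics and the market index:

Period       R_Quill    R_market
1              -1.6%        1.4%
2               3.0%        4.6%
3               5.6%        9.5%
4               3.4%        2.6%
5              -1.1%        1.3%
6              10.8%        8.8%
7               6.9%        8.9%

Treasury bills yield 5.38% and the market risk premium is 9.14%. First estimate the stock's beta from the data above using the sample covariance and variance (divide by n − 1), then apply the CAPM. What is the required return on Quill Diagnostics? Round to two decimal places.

Mean R_i = (-1.6 + 3.0 + 5.6 + 3.4 − 1.1 + 10.8 + 6.9) / 7 = 3.8571%
Mean R_m = (1.4 + 4.6 + 9.5 + 2.6 + 1.3 + 8.8 + 8.9) / 7 = 5.3000%
Σ(R_i − R̄_i)(R_m − R̄_m) = 85.5200  ⇒  Cov = 85.5200 / 6 = 14.2533
Σ(R_m − R̄_m)² = 81.8400  ⇒  Var(R_m) = 81.8400 / 6 = 13.6400
β = Cov / Var(R_m) = 14.2533 / 13.6400 = 1.0450
E(R) = R_f + β × MRP = 5.38% + 1.0450 × 9.14% = 14.93%

14.93%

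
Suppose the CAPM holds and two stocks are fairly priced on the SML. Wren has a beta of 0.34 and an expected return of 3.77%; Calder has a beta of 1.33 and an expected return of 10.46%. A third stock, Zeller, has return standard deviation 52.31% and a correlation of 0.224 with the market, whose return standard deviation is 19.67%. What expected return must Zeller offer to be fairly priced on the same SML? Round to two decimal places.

MRP = (10.46% − 3.77%) / (1.33 − 0.34) = 6.7576%
R_f = 3.77% − 0.34 × 6.7576% = 1.4724%
β_Zeller = ρ·σ_i/σ_m = 0.224 × 52.31 / 19.67 = 0.5957
E(R_Zeller) = R_f + β × MRP = 1.4724% + 0.5957 × 6.7576% = 5.50%

5.50%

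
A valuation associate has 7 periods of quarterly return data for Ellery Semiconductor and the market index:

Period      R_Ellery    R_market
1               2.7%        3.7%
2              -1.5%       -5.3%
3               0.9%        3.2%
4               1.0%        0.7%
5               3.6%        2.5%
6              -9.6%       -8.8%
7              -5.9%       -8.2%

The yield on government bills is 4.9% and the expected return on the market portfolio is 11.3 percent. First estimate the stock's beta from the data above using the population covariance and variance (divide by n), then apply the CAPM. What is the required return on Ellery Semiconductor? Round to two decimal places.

10.10%

Mean R_i = (2.7 − 1.5 + 0.9 + 1.0 + 3.6 − 9.6 − 5.9) / 7 = -1.2571%
Mean R_m = (3.7 − 5.3 + 3.2 + 0.7 + 2.5 − 8.8 − 8.2) / 7 = -1.7429%
Σ(R_i − R̄_i)(R_m − R̄_m) = 148.0429  ⇒  Cov = 148.0429 / 7 = 21.1490
Σ(R_m − R̄_m)² = 182.1771  ⇒  Var(R_m) = 182.1771 / 7 = 26.0253
β = Cov / Var(R_m) = 21.1490 / 26.0253 = 0.8126
MRP = 11.3% − 4.9% = 6.40%
E(R) = R_f + β × MRP = 4.9% + 0.8126 × 6.4% = 10.10%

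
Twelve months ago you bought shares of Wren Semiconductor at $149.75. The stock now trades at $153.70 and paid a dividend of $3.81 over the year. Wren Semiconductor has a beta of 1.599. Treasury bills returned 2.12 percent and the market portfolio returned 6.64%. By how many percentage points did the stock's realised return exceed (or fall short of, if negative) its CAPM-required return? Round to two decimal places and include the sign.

-4.17%

Realised HPR = (P1 + D1 − P0) / P0 = (153.70 + 3.81 − 149.75) / 149.75 = 7.76 / 149.75 = 5.1820%
MRP = 6.64% − 2.12% = 4.52%
CAPM required = R_f + β·MRP = 2.12% + 1.599 × 4.52% = 9.34748%
α = realised − required = 5.1820% − 9.34748% = -4.17%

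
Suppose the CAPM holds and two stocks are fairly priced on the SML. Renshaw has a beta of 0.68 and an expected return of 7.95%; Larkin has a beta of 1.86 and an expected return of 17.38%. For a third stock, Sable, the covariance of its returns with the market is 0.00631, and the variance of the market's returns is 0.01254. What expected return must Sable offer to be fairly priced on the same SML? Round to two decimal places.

6.54%

MRP = (17.38% − 7.95%) / (1.86 − 0.68) = 7.9915%
R_f = 7.95% − 0.68 × 7.9915% = 2.5158%
β_Sable = Cov / Var(R_m) = 0.00631 / 0.01254 = 0.5032
E(R_Sable) = R_f + β × MRP = 2.5158% + 0.5032 × 7.9915% = 6.54%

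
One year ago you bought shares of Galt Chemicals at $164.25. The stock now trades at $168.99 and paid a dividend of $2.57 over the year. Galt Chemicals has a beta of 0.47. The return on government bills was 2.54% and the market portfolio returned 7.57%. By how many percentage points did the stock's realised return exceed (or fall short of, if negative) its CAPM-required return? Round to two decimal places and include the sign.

Realised HPR = (P1 + D1 − P0) / P0 = (168.99 + 2.57 − 164.25) / 164.25 = 7.31 / 164.25 = 4.4505%
MRP = 7.57% − 2.54% = 5.03%
CAPM required = R_f + β·MRP = 2.54% + 0.47 × 5.03% = 4.9041%
α = realised − required = 4.4505% − 4.9041% = -0.45%

-0.45%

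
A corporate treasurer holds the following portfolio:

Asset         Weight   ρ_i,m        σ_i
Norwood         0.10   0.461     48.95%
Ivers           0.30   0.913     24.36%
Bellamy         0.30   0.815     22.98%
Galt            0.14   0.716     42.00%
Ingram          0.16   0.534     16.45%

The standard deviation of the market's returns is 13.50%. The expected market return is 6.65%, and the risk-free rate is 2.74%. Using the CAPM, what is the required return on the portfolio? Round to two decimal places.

β_Norwood = 0.461 × 48.95% / 13.50% = 1.6716
β_Ivers = 0.913 × 24.36% / 13.50% = 1.6475
β_Bellamy = 0.815 × 22.98% / 13.50% = 1.3873
β_Galt = 0.716 × 42.00% / 13.50% = 2.2276
β_Ingram = 0.534 × 16.45% / 13.50% = 0.6507
β_P = Σ w_i β_i = 0.10×1.6716 + 0.30×1.6475 + 0.30×1.3873 + 0.14×2.2276 + 0.16×0.6507 = 1.4936
MRP = 6.65% − 2.74% = 3.91%
E(R_P) = R_f + β_P × MRP = 2.74% + 1.4936 × 3.91% = 8.58%

8.58%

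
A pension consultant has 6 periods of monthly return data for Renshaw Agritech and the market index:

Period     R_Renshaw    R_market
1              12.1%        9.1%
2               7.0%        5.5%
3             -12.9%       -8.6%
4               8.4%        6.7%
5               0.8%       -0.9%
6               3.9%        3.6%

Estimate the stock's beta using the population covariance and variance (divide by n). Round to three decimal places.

Mean R_i = (12.1 + 7.0 − 12.9 + 8.4 + 0.8 + 3.9) / 6 = 3.2167%
Mean R_m = (9.1 + 5.5 − 8.6 + 6.7 − 0.9 + 3.6) / 6 = 2.5667%
Σ(R_i − R̄_i)(R_m − R̄_m) = 279.6133  ⇒  Cov = 279.6133 / 6 = 46.6022
Σ(R_m − R̄_m)² = 206.1533  ⇒  Var(R_m) = 206.1533 / 6 = 34.3589
β = Cov / Var(R_m) = 46.6022 / 34.3589 = 1.3563

1.356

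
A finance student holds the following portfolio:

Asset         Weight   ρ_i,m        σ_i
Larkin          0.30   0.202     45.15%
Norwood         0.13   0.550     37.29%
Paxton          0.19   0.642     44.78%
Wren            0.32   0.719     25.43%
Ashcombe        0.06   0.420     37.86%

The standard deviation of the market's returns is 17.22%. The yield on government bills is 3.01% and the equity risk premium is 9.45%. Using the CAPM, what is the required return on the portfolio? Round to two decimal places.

12.71%

β_Larkin = 0.202 × 45.15% / 17.22% = 0.5296
β_Norwood = 0.550 × 37.29% / 17.22% = 1.1910
β_Paxton = 0.642 × 44.78% / 17.22% = 1.6695
β_Wren = 0.719 × 25.43% / 17.22% = 1.0618
β_Ashcombe = 0.420 × 37.86% / 17.22% = 0.9234
β_P = Σ w_i β_i = 0.30×0.5296 + 0.13×1.1910 + 0.19×1.6695 + 0.32×1.0618 + 0.06×0.9234 = 1.0261
E(R_P) = R_f + β_P × MRP = 3.01% + 1.0261 × 9.45% = 12.71%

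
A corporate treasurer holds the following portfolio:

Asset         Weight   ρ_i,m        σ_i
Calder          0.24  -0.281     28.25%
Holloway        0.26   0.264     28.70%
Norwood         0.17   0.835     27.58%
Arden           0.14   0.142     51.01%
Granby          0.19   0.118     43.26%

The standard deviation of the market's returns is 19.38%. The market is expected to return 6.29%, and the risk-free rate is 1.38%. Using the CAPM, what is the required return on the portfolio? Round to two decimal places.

2.89%

β_Calder = -0.281 × 28.25% / 19.38% = -0.4096
β_Holloway = 0.264 × 28.70% / 19.38% = 0.3910
β_Norwood = 0.835 × 27.58% / 19.38% = 1.1883
β_Arden = 0.142 × 51.01% / 19.38% = 0.3738
β_Granby = 0.118 × 43.26% / 19.38% = 0.2634
β_P = Σ w_i β_i = 0.24×-0.4096 + 0.26×0.3910 + 0.17×1.1883 + 0.14×0.3738 + 0.19×0.2634 = 0.3077
MRP = 6.29% − 1.38% = 4.91%
E(R_P) = R_f + β_P × MRP = 1.38% + 0.3077 × 4.91% = 2.89%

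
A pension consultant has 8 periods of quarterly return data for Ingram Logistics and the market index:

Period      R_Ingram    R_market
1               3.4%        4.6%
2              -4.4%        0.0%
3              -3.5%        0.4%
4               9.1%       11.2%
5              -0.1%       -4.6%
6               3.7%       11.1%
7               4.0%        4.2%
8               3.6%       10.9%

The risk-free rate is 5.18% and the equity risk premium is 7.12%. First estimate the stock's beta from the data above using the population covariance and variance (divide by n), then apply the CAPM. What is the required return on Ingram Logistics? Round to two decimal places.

Mean R_i = (3.4 − 4.4 − 3.5 + 9.1 − 0.1 + 3.7 + 4.0 + 3.6) / 8 = 1.9750%
Mean R_m = (4.6 + 0.0 + 0.4 + 11.2 − 4.6 + 11.1 + 4.2 + 10.9) / 8 = 4.7250%
Σ(R_i − R̄_i)(R_m − R̄_m) = 139.0750  ⇒  Cov = 139.0750 / 8 = 17.3844
Σ(R_m − R̄_m)² = 248.9750  ⇒  Var(R_m) = 248.9750 / 8 = 31.1219
β = Cov / Var(R_m) = 17.3844 / 31.1219 = 0.5586
E(R) = R_f + β × MRP = 5.18% + 0.5586 × 7.12% = 9.16%

9.16%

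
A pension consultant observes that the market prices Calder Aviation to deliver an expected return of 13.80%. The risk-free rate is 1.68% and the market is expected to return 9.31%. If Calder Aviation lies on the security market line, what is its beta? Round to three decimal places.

MRP = 9.31% − 1.68% = 7.63%
β = (E(R) − R_f) / MRP = (13.80% − 1.68%) / 7.63% = 12.12% / 7.63% = 1.588

1.588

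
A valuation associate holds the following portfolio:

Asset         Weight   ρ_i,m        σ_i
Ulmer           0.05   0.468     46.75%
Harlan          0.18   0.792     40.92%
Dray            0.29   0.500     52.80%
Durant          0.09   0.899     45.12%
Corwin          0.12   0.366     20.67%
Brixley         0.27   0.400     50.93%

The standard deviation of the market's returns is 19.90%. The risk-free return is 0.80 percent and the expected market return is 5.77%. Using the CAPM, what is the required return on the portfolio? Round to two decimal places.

β_Ulmer = 0.468 × 46.75% / 19.90% = 1.0994
β_Harlan = 0.792 × 40.92% / 19.90% = 1.6286
β_Dray = 0.500 × 52.80% / 19.90% = 1.3266
β_Durant = 0.899 × 45.12% / 19.90% = 2.0383
β_Corwin = 0.366 × 20.67% / 19.90% = 0.3802
β_Brixley = 0.400 × 50.93% / 19.90% = 1.0237
β_P = Σ w_i β_i = 0.05×1.0994 + 0.18×1.6286 + 0.29×1.3266 + 0.09×2.0383 + 0.12×0.3802 + 0.27×1.0237 = 1.2383
MRP = 5.77% − 0.80% = 4.97%
E(R_P) = R_f + β_P × MRP = 0.80% + 1.2383 × 4.97% = 6.95%

6.95%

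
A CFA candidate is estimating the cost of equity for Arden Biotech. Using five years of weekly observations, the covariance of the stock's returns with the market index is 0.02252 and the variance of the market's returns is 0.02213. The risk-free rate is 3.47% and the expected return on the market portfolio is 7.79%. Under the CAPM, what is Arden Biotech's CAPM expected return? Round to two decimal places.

7.87%

β = Cov(R_i, R_m) / Var(R_m) = 0.02252 / 0.02213 = 1.0176
MRP = 7.79% − 3.47% = 4.32%
E(R) = R_f + β × MRP = 3.47% + 1.0176 × 4.32% = 7.87%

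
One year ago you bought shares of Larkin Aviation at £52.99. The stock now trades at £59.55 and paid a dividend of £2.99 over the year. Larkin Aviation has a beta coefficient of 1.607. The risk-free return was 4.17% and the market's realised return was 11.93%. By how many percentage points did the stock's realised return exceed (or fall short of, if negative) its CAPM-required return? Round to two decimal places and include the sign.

Realised HPR = (P1 + D1 − P0) / P0 = (59.55 + 2.99 − 52.99) / 52.99 = 9.55 / 52.99 = 18.0223%
MRP = 11.93% − 4.17% = 7.76%
CAPM required = R_f + β·MRP = 4.17% + 1.607 × 7.76% = 16.64032%
α = realised − required = 18.0223% − 16.64032% = +1.38%

+1.38%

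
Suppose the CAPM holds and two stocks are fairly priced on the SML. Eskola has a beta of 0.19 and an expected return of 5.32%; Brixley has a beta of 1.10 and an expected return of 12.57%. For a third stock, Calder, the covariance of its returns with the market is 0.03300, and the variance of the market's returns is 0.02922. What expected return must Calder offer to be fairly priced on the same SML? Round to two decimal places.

12.80%

MRP = (12.57% − 5.32%) / (1.10 − 0.19) = 7.9670%
R_f = 5.32% − 0.19 × 7.9670% = 3.8063%
β_Calder = Cov / Var(R_m) = 0.03300 / 0.02922 = 1.1294
E(R_Calder) = R_f + β × MRP = 3.8063% + 1.1294 × 7.9670% = 12.80%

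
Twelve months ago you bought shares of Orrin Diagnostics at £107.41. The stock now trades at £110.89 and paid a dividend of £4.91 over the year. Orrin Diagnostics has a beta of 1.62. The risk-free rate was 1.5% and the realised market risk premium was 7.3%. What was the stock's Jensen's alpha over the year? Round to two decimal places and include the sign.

Realised HPR = (P1 + D1 − P0) / P0 = (110.89 + 4.91 − 107.41) / 107.41 = 8.39 / 107.41 = 7.8112%
CAPM required = R_f + β·MRP = 1.5% + 1.62 × 7.3% = 13.3260%
α = realised − required = 7.8112% − 13.3260% = -5.51%

-5.51%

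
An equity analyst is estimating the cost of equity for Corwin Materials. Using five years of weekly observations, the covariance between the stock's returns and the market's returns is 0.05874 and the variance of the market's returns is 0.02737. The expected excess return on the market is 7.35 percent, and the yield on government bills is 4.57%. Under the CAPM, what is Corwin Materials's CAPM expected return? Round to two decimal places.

20.34%

β = Cov(R_i, R_m) / Var(R_m) = 0.05874 / 0.02737 = 2.1461
E(R) = R_f + β × MRP = 4.57% + 2.1461 × 7.35% = 20.34%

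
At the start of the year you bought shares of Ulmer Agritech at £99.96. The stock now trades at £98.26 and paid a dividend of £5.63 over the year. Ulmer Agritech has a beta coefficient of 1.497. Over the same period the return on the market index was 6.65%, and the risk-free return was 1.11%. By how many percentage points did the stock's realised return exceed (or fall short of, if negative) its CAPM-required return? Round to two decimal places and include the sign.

-5.47%

Realised HPR = (P1 + D1 − P0) / P0 = (98.26 + 5.63 − 99.96) / 99.96 = 3.93 / 99.96 = 3.9316%
MRP = 6.65% − 1.11% = 5.54%
CAPM required = R_f + β·MRP = 1.11% + 1.497 × 5.54% = 9.40338%
α = realised − required = 3.9316% − 9.40338% = -5.47%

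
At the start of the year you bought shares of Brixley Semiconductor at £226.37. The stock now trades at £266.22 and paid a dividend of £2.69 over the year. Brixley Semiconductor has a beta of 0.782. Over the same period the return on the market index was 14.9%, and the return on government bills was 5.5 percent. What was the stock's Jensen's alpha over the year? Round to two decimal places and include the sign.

Realised HPR = (P1 + D1 − P0) / P0 = (266.22 + 2.69 − 226.37) / 226.37 = 42.54 / 226.37 = 18.7922%
MRP = 14.9% − 5.5% = 9.40%
CAPM required = R_f + β·MRP = 5.5% + 0.782 × 9.4% = 12.8508%
α = realised − required = 18.7922% − 12.8508% = +5.94%

+5.94%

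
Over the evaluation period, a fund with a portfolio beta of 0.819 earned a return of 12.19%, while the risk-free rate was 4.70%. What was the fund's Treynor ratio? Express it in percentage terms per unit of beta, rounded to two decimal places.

9.15%

Treynor = (R_P − R_f) / β_P = (12.19% − 4.70%) / 0.8190 = 7.49% / 0.8190 = 9.15%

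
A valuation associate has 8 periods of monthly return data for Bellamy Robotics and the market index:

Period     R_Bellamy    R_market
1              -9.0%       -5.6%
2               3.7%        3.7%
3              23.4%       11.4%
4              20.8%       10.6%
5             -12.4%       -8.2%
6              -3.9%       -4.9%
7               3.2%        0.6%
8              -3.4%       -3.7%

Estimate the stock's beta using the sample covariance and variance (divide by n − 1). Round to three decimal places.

1.729

Mean R_i = (-9.0 + 3.7 + 23.4 + 20.8 − 12.4 − 3.9 + 3.2 − 3.4) / 8 = 2.8000%
Mean R_m = (-5.6 + 3.7 + 11.4 + 10.6 − 8.2 − 4.9 + 0.6 − 3.7) / 8 = 0.4875%
Σ(R_i − R̄_i)(R_m − R̄_m) = 675.7000  ⇒  Cov = 675.7000 / 7 = 96.5286
Σ(R_m − R̄_m)² = 390.7688  ⇒  Var(R_m) = 390.7688 / 7 = 55.8241
β = Cov / Var(R_m) = 96.5286 / 55.8241 = 1.7292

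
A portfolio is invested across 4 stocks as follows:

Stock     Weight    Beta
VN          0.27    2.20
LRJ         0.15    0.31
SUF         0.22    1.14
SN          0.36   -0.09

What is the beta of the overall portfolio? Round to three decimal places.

0.859

β_P = Σ w_i β_i = 0.27×2.20 + 0.15×0.31 + 0.22×1.14 + 0.36×-0.09 = 0.8589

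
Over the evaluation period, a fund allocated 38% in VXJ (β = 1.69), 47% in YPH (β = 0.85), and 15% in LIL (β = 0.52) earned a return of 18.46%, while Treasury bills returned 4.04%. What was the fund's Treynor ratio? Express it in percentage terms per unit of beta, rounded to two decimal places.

12.88%

β_P = 0.38×1.69 + 0.47×0.85 + 0.15×0.52 = 1.1197
Treynor = (R_P − R_f) / β_P = (18.46% − 4.04%) / 1.1197 = 14.42% / 1.1197 = 12.88%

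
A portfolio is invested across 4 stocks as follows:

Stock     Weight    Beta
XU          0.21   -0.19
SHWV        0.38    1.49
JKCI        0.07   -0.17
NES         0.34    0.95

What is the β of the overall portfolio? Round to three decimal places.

β_P = Σ w_i β_i = 0.21×-0.19 + 0.38×1.49 + 0.07×-0.17 + 0.34×0.95 = 0.8374

0.837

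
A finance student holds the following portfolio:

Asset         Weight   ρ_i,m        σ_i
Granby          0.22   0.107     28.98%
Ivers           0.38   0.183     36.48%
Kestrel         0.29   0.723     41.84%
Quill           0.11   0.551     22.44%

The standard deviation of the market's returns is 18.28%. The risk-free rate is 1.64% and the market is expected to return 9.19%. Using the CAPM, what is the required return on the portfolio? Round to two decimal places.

7.15%

β_Granby = 0.107 × 28.98% / 18.28% = 0.1696
β_Ivers = 0.183 × 36.48% / 18.28% = 0.3652
β_Kestrel = 0.723 × 41.84% / 18.28% = 1.6548
β_Quill = 0.551 × 22.44% / 18.28% = 0.6764
β_P = Σ w_i β_i = 0.22×0.1696 + 0.38×0.3652 + 0.29×1.6548 + 0.11×0.6764 = 0.7304
MRP = 9.19% − 1.64% = 7.55%
E(R_P) = R_f + β_P × MRP = 1.64% + 0.7304 × 7.55% = 7.15%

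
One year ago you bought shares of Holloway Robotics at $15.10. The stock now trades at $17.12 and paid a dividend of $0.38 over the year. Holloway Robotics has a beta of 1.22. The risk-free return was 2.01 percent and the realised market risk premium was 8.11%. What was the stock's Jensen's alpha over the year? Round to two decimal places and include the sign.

Realised HPR = (P1 + D1 − P0) / P0 = (17.12 + 0.38 − 15.10) / 15.10 = 2.40 / 15.10 = 15.8940%
CAPM required = R_f + β·MRP = 2.01% + 1.22 × 8.11% = 11.9042%
α = realised − required = 15.8940% − 11.9042% = +3.99%

+3.99%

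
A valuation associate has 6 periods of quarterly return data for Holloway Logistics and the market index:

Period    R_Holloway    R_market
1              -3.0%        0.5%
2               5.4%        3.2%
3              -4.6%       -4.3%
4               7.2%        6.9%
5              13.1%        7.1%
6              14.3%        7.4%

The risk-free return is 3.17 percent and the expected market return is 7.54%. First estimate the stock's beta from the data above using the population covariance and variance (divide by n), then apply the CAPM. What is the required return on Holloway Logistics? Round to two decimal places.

10.01%

Mean R_i = (-3.0 + 5.4 − 4.6 + 7.2 + 13.1 + 14.3) / 6 = 5.4000%
Mean R_m = (0.5 + 3.2 − 4.3 + 6.9 + 7.1 + 7.4) / 6 = 3.4667%
Σ(R_i − R̄_i)(R_m − R̄_m) = 171.7500  ⇒  Cov = 171.7500 / 6 = 28.6250
Σ(R_m − R̄_m)² = 109.6533  ⇒  Var(R_m) = 109.6533 / 6 = 18.2756
β = Cov / Var(R_m) = 28.6250 / 18.2756 = 1.5663
MRP = 7.54% − 3.17% = 4.37%
E(R) = R_f + β × MRP = 3.17% + 1.5663 × 4.37% = 10.01%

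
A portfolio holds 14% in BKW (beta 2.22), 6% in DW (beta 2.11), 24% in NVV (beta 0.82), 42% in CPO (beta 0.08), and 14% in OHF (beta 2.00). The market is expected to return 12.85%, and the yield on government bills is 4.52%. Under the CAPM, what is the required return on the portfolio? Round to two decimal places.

β_P = Σ w_i β_i = 0.14×2.22 + 0.06×2.11 + 0.24×0.82 + 0.42×0.08 + 0.14×2.00 = 0.9478
MRP = 12.85% − 4.52% = 8.33%
E(R_P) = R_f + β_P × MRP = 4.52% + 0.9478 × 8.33% = 12.42%

12.42%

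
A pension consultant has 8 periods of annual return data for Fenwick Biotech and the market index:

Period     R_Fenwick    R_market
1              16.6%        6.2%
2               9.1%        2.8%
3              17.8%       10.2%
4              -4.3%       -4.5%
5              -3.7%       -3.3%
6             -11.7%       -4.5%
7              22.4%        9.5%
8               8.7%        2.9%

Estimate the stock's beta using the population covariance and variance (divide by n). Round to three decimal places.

Mean R_i = (16.6 + 9.1 + 17.8 − 4.3 − 3.7 − 11.7 + 22.4 + 8.7) / 8 = 6.8625%
Mean R_m = (6.2 + 2.8 + 10.2 − 4.5 − 3.3 − 4.5 + 9.5 + 2.9) / 8 = 2.4125%
Σ(R_i − R̄_i)(R_m − R̄_m) = 499.7538  ⇒  Cov = 499.7538 / 8 = 62.4692
Σ(R_m − R̄_m)² = 253.8088  ⇒  Var(R_m) = 253.8088 / 8 = 31.7261
β = Cov / Var(R_m) = 62.4692 / 31.7261 = 1.9690

1.969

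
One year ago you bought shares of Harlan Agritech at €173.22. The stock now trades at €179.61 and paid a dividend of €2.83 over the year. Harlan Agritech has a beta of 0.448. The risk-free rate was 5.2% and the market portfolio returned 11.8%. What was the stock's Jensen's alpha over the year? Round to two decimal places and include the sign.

Realised HPR = (P1 + D1 − P0) / P0 = (179.61 + 2.83 − 173.22) / 173.22 = 9.22 / 173.22 = 5.3227%
MRP = 11.8% − 5.2% = 6.60%
CAPM required = R_f + β·MRP = 5.2% + 0.448 × 6.6% = 8.1568%
α = realised − required = 5.3227% − 8.1568% = -2.83%

-2.83%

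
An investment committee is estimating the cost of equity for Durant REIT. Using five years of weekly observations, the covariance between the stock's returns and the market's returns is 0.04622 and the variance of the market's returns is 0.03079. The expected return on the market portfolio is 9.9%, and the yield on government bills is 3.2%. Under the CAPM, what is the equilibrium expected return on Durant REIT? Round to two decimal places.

13.26%

β = Cov(R_i, R_m) / Var(R_m) = 0.04622 / 0.03079 = 1.5011
MRP = 9.9% − 3.2% = 6.70%
E(R) = R_f + β × MRP = 3.2% + 1.5011 × 6.7% = 13.26%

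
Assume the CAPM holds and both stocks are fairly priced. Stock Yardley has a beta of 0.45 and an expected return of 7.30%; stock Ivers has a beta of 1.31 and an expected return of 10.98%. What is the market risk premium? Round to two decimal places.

Both satisfy E(R) = R_f + β·MRP, so the slope of the SML is
MRP = (10.98% − 7.30%) / (1.31 − 0.45) = 3.68% / 0.86 = 4.2791%

4.28%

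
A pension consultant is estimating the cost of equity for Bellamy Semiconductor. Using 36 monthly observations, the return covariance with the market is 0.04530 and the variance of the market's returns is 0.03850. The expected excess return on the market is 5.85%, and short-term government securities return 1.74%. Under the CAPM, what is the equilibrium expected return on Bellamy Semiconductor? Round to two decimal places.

β = Cov(R_i, R_m) / Var(R_m) = 0.04530 / 0.03850 = 1.1766
E(R) = R_f + β × MRP = 1.74% + 1.1766 × 5.85% = 8.62%

8.62%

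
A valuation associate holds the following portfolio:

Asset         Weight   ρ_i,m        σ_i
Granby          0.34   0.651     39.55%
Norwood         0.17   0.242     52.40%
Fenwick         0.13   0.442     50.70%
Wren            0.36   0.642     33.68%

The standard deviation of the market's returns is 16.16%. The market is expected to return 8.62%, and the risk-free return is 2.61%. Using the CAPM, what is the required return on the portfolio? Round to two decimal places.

10.65%

β_Granby = 0.651 × 39.55% / 16.16% = 1.5933
β_Norwood = 0.242 × 52.40% / 16.16% = 0.7847
β_Fenwick = 0.442 × 50.70% / 16.16% = 1.3867
β_Wren = 0.642 × 33.68% / 16.16% = 1.3380
β_P = Σ w_i β_i = 0.34×1.5933 + 0.17×0.7847 + 0.13×1.3867 + 0.36×1.3380 = 1.3371
MRP = 8.62% − 2.61% = 6.01%
E(R_P) = R_f + β_P × MRP = 2.61% + 1.3371 × 6.01% = 10.65%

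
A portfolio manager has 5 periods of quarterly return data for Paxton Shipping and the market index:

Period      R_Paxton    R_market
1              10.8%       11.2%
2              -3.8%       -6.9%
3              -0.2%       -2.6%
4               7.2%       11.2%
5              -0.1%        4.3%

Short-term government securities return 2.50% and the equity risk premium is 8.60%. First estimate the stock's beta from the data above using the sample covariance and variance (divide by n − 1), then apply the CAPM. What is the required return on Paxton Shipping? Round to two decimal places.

8.35%

Mean R_i = (10.8 − 3.8 − 0.2 + 7.2 − 0.1) / 5 = 2.7800%
Mean R_m = (11.2 − 6.9 − 2.6 + 11.2 + 4.3) / 5 = 3.4400%
Σ(R_i − R̄_i)(R_m − R̄_m) = 180.0940  ⇒  Cov = 180.0940 / 4 = 45.0235
Σ(R_m − R̄_m)² = 264.5720  ⇒  Var(R_m) = 264.5720 / 4 = 66.1430
β = Cov / Var(R_m) = 45.0235 / 66.1430 = 0.6807
E(R) = R_f + β × MRP = 2.50% + 0.6807 × 8.60% = 8.35%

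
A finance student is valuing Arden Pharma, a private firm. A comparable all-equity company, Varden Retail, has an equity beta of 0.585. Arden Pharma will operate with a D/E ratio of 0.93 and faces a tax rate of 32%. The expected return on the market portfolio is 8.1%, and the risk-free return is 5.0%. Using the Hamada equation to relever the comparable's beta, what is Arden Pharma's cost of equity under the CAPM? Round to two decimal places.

7.96%

β_L = β_U × [1 + (1 − t)(D/E)] = 0.585 × [1 + (1 − 0.32) × 0.93]
    = 0.585 × [1 + 0.68 × 0.93] = 0.585 × 1.6324 = 0.9550
MRP = 8.1% − 5.0% = 3.10%
E(R) = R_f + β_L × MRP = 5.0% + 0.9550 × 3.1% = 7.96%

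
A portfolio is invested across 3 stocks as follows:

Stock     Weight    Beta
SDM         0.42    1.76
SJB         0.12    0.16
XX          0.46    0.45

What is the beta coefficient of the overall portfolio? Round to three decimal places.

β_P = Σ w_i β_i = 0.42×1.76 + 0.12×0.16 + 0.46×0.45 = 0.9654

0.965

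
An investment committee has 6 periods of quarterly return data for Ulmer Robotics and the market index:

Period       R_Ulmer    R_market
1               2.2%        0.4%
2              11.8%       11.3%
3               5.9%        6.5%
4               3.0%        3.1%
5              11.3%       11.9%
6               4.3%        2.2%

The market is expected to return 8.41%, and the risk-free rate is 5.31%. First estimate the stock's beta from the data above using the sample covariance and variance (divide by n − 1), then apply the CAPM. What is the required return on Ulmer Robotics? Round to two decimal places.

7.92%

Mean R_i = (2.2 + 11.8 + 5.9 + 3.0 + 11.3 + 4.3) / 6 = 6.4167%
Mean R_m = (0.4 + 11.3 + 6.5 + 3.1 + 11.9 + 2.2) / 6 = 5.9000%
Σ(R_i − R̄_i)(R_m − R̄_m) = 98.6500  ⇒  Cov = 98.6500 / 5 = 19.7300
Σ(R_m − R̄_m)² = 117.3000  ⇒  Var(R_m) = 117.3000 / 5 = 23.4600
β = Cov / Var(R_m) = 19.7300 / 23.4600 = 0.8410
MRP = 8.41% − 5.31% = 3.10%
E(R) = R_f + β × MRP = 5.31% + 0.8410 × 3.10% = 7.92%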